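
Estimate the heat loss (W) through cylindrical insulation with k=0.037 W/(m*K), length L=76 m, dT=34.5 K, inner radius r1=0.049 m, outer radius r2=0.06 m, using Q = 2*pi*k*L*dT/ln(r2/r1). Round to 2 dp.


Q = 2*pi*0.037*76*34.5/ln(0.06/0.049) = 3009.80 W

3009.80 W


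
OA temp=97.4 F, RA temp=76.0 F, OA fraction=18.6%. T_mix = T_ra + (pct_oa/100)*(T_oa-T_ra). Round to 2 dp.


T_mix = 76.0 + (18.6/100)*(97.4-76.0) = 79.98 F

79.98 F


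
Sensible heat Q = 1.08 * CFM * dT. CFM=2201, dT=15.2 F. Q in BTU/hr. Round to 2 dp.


Q = 1.08 * 2201 * 15.2 = 36131.62 BTU/hr

36131.62 BTU/hr


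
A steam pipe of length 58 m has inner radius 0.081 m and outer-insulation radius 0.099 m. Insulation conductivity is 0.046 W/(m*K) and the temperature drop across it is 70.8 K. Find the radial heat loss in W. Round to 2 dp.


Q = 2*pi*0.046*58*70.8/ln(0.099/0.081) = 5914.46 W

5914.46 W


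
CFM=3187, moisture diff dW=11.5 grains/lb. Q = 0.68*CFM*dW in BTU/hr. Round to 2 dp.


Q = 0.68 * 3187 * 11.5 = 24922.34 BTU/hr

24922.34 BTU/hr


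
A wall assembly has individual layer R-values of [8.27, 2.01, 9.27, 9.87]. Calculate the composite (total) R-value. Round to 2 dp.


R_total = 8.27 + 2.01 + 9.27 + 9.87 = 29.42

29.42


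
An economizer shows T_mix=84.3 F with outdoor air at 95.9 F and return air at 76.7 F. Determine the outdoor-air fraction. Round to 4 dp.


frac = (84.3 - 76.7) / (95.9 - 76.7) = 0.3958

0.3958


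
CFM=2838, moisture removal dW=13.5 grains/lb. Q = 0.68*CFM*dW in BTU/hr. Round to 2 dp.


Q = 0.68 * 2838 * 13.5 = 26052.84 BTU/hr

26052.84 BTU/hr


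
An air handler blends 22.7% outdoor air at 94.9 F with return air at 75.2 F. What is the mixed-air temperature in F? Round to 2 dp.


T_mix = 75.2 + (22.7/100)*(94.9-75.2) = 79.67 F

79.67 F


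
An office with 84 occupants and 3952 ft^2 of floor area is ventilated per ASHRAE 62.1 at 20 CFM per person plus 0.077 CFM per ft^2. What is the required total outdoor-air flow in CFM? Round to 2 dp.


Total = 84*20 + 3952*0.077 = 1984.30 CFM

1984.30 CFM


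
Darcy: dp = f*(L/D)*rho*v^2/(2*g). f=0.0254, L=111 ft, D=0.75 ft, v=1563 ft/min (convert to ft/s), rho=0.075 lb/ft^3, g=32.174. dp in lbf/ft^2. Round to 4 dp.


v_fps = 1563/60 = 26.05 ft/s
dp = 0.0254*(111/0.75)*0.075*26.05^2/(2*32.174) = 2.9733 lbf/ft^2

2.9733 lbf/ft^2


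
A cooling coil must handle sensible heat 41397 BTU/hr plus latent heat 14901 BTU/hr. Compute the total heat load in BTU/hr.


Qt = 41397 + 14901 = 56298 BTU/hr

56298 BTU/hr


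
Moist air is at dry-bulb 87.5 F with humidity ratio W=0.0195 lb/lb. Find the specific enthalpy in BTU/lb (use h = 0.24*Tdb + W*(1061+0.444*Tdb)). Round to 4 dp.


h = 0.24*87.5 + 0.0195*(1061+0.444*87.5) = 42.4471 BTU/lb

42.4471 BTU/lb


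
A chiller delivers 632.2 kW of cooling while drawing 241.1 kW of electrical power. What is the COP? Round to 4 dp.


COP = 632.2 / 241.1 = 2.6221

2.6221


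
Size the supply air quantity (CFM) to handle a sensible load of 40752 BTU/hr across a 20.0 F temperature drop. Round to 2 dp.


CFM = 40752 / (1.08 * 20.0) = 1886.67

1886.67 CFM


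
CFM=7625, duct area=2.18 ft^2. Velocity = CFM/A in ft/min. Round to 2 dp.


V = 7625 / 2.18 = 3497.71 ft/min

3497.71 ft/min


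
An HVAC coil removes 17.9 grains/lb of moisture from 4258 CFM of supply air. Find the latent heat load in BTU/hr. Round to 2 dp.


Q = 0.68 * 4258 * 17.9 = 51828.38 BTU/hr

51828.38 BTU/hr


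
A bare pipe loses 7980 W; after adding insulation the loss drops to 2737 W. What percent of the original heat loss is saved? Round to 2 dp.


Savings = ((7980-2737)/7980)*100 = 65.70 %

65.70 %


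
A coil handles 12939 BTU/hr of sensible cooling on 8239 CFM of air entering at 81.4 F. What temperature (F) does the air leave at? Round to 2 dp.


dT = 12939/(1.08*8239) = 1.4541
T_leave = 81.4 - 1.4541 = 79.95 F

79.95 F


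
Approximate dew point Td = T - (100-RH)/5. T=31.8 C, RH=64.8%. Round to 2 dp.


Td = 31.8 - (100-64.8)/5 = 24.76 C

24.76 C


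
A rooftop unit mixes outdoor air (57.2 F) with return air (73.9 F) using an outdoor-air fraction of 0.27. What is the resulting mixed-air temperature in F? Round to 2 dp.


T_mix = 0.27*57.2 + 0.73*73.9 = 69.39 F

69.39 F


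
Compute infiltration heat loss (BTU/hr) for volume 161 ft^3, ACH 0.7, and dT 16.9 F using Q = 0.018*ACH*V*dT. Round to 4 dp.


Q = 0.018 * 0.7 * 161 * 16.9 = 34.2833 BTU/hr

34.2833 BTU/hr


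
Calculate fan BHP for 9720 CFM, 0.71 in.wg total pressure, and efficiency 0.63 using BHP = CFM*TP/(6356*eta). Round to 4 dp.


BHP = 9720 * 0.71 / (6356 * 0.63) = 1.7235 hp

1.7235 hp


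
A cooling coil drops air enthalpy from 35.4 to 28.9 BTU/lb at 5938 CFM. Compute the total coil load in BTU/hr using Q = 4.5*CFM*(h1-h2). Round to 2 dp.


Q = 4.5 * 5938 * (35.4 - 28.9) = 173686.50 BTU/hr

173686.50 BTU/hr


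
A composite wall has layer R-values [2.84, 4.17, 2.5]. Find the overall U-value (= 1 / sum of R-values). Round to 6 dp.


R_total = 2.84 + 4.17 + 2.5 = 9.51
U = 1/9.51 = 0.105152

0.105152


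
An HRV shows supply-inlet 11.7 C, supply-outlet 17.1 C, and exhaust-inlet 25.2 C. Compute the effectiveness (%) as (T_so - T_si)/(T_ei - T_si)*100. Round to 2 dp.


eff = (17.1-11.7)/(25.2-11.7)*100 = 40.00 %

40.00 %


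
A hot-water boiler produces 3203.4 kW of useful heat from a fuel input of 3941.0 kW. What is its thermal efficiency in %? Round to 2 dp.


eta = (3203.4/3941.0)*100 = 81.28 %

81.28 %


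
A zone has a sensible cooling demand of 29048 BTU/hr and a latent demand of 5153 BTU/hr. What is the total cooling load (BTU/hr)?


Qt = 29048 + 5153 = 34201 BTU/hr

34201 BTU/hr


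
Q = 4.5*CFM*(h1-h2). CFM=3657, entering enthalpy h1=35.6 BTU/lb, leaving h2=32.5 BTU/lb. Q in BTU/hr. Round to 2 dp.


Q = 4.5 * 3657 * (35.6 - 32.5) = 51015.15 BTU/hr

51015.15 BTU/hr


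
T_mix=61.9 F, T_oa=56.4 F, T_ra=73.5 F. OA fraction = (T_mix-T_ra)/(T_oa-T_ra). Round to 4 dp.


frac = (61.9 - 73.5) / (56.4 - 73.5) = 0.6784

0.6784


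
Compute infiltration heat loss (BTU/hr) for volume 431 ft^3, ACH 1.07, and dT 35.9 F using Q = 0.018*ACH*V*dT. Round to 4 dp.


Q = 0.018 * 1.07 * 431 * 35.9 = 298.0081 BTU/hr

298.0081 BTU/hr


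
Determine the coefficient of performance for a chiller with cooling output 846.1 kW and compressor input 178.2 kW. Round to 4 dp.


COP = 846.1 / 178.2 = 4.7480

4.7480


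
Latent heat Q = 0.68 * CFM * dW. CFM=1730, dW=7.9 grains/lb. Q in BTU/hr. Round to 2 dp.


Q = 0.68 * 1730 * 7.9 = 9293.56 BTU/hr

9293.56 BTU/hr


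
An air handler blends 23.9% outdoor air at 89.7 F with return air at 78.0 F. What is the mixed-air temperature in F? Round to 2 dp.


T_mix = 78.0 + (23.9/100)*(89.7-78.0) = 80.80 F

80.80 F


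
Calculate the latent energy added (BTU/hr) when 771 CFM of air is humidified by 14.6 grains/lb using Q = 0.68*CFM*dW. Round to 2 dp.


Q = 0.68 * 771 * 14.6 = 7654.49 BTU/hr

7654.49 BTU/hr


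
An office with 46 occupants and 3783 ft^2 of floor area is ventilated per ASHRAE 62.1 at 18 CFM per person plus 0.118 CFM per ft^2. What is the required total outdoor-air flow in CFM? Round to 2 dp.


Total = 46*18 + 3783*0.118 = 1274.39 CFM

1274.39 CFM


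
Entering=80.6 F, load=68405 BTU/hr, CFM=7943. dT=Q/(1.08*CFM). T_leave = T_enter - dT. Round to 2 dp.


dT = 68405/(1.08*7943) = 7.9741
T_leave = 80.6 - 7.9741 = 72.63 F

72.63 F


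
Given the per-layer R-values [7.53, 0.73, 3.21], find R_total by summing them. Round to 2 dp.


R_total = 7.53 + 0.73 + 3.21 = 11.47

11.47


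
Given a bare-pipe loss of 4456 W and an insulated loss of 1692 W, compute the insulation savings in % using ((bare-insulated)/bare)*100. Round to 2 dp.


Savings = ((4456-1692)/4456)*100 = 62.03 %

62.03 %


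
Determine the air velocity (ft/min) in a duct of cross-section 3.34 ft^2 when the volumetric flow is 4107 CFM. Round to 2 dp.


V = 4107 / 3.34 = 1229.64 ft/min

1229.64 ft/min


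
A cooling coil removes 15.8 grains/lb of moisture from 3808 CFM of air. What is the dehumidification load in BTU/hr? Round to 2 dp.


Q = 0.68 * 3808 * 15.8 = 40913.15 BTU/hr

40913.15 BTU/hr


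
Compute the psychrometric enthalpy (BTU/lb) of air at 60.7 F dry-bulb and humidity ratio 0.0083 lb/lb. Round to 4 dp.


h = 0.24*60.7 + 0.0083*(1061+0.444*60.7) = 23.5980 BTU/lb

23.5980 BTU/lb


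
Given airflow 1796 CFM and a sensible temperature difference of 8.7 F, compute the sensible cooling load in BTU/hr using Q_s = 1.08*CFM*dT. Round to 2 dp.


Q = 1.08 * 1796 * 8.7 = 16875.22 BTU/hr

16875.22 BTU/hr


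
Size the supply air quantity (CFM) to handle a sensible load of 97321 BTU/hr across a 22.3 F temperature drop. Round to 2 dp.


CFM = 97321 / (1.08 * 22.3) = 4040.90

4040.90 CFM


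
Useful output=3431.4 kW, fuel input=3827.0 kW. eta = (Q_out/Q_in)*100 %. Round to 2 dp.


eta = (3431.4/3827.0)*100 = 89.66 %

89.66 %


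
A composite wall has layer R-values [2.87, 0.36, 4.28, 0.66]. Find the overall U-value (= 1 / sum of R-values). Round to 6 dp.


R_total = 2.87 + 0.36 + 4.28 + 0.66 = 8.17
U = 1/8.17 = 0.122399

0.122399


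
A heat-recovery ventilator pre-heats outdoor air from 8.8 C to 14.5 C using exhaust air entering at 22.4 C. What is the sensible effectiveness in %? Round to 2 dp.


eff = (14.5-8.8)/(22.4-8.8)*100 = 41.91 %

41.91 %


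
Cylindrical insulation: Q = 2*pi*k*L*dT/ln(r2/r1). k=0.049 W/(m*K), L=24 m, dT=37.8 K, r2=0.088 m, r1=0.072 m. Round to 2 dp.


Q = 2*pi*0.049*24*37.8/ln(0.088/0.072) = 1391.86 W

1391.86 W


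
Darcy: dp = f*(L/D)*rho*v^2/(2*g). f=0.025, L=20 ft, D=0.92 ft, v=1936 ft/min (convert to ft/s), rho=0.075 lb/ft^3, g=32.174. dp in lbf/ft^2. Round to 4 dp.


v_fps = 1936/60 = 32.2667 ft/s
dp = 0.025*(20/0.92)*0.075*32.2667^2/(2*32.174) = 0.6595 lbf/ft^2

0.6595 lbf/ft^2


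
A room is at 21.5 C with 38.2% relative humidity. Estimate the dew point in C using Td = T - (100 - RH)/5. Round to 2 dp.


Td = 21.5 - (100-38.2)/5 = 9.14 C

9.14 C


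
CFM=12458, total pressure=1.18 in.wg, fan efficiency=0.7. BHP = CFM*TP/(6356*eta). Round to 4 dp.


BHP = 12458 * 1.18 / (6356 * 0.7) = 3.3041 hp

3.3041 hp


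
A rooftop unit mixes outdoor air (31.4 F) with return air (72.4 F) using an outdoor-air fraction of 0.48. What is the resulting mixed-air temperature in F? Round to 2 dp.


T_mix = 0.48*31.4 + 0.52*72.4 = 52.72 F

52.72 F


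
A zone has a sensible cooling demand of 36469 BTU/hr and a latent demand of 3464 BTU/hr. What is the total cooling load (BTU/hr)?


Qt = 36469 + 3464 = 39933 BTU/hr

39933 BTU/hr


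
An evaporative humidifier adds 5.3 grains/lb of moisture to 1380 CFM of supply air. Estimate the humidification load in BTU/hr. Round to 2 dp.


Q = 0.68 * 1380 * 5.3 = 4973.52 BTU/hr

4973.52 BTU/hr


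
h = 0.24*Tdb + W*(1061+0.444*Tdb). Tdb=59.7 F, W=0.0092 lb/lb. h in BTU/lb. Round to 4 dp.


h = 0.24*59.7 + 0.0092*(1061+0.444*59.7) = 24.3331 BTU/lb

24.3331 BTU/lb


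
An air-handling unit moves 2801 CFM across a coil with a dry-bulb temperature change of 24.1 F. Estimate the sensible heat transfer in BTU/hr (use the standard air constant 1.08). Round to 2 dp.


Q = 1.08 * 2801 * 24.1 = 72904.43 BTU/hr

72904.43 BTU/hr


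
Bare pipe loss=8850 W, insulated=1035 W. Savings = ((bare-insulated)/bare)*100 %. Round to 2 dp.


Savings = ((8850-1035)/8850)*100 = 88.31 %

88.31 %


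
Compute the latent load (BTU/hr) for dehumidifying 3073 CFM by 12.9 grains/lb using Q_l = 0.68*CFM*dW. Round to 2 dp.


Q = 0.68 * 3073 * 12.9 = 26956.36 BTU/hr

26956.36 BTU/hr


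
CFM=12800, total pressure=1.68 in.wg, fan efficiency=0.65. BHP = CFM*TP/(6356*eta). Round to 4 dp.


BHP = 12800 * 1.68 / (6356 * 0.65) = 5.2050 hp

5.2050 hp


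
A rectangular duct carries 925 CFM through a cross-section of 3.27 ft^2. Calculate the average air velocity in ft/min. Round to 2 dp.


V = 925 / 3.27 = 282.87 ft/min

282.87 ft/min


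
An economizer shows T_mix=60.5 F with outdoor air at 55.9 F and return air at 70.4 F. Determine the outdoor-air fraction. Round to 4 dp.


frac = (60.5 - 70.4) / (55.9 - 70.4) = 0.6828

0.6828


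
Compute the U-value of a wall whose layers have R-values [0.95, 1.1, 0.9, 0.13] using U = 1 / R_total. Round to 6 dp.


R_total = 0.95 + 1.1 + 0.9 + 0.13 = 3.08
U = 1/3.08 = 0.324675

0.324675


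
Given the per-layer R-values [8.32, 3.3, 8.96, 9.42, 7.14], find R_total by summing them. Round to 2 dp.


R_total = 8.32 + 3.3 + 8.96 + 9.42 + 7.14 = 37.14

37.14


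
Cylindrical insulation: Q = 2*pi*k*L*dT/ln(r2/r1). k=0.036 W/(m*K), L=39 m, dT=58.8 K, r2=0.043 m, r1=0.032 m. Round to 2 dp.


Q = 2*pi*0.036*39*58.8/ln(0.043/0.032) = 1755.58 W

1755.58 W


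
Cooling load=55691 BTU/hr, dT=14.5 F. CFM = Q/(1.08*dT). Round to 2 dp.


CFM = 55691 / (1.08 * 14.5) = 3556.26

3556.26 CFM


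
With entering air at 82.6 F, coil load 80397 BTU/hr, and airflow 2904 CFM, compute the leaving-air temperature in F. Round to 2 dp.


dT = 80397/(1.08*2904) = 25.6342
T_leave = 82.6 - 25.6342 = 56.97 F

56.97 F


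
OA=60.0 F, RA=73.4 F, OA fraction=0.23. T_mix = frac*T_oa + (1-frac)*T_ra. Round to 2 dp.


T_mix = 0.23*60.0 + 0.77*73.4 = 70.32 F

70.32 F


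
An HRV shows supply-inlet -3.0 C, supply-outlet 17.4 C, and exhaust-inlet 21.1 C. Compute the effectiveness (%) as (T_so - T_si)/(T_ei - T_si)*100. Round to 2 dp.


eff = (17.4-(-3.0))/(21.1-(-3.0))*100 = 84.65 %

84.65 %


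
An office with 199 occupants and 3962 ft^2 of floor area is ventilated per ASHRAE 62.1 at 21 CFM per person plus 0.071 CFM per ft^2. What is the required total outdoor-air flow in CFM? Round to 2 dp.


Total = 199*21 + 3962*0.071 = 4460.30 CFM

4460.30 CFM


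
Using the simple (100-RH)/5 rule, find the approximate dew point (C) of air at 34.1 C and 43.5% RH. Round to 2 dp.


Td = 34.1 - (100-43.5)/5 = 22.80 C

22.80 C


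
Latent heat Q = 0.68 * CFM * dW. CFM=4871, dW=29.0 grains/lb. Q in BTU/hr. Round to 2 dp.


Q = 0.68 * 4871 * 29.0 = 96056.12 BTU/hr

96056.12 BTU/hr


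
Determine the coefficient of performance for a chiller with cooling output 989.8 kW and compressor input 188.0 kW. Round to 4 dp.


COP = 989.8 / 188.0 = 5.2649

5.2649


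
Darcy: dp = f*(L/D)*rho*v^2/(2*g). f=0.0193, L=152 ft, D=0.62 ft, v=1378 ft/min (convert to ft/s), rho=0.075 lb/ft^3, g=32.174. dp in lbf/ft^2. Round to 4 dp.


v_fps = 1378/60 = 22.9667 ft/s
dp = 0.0193*(152/0.62)*0.075*22.9667^2/(2*32.174) = 2.9089 lbf/ft^2

2.9089 lbf/ft^2


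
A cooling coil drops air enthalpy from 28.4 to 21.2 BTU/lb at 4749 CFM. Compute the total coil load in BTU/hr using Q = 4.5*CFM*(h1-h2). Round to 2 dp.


Q = 4.5 * 4749 * (28.4 - 21.2) = 153867.60 BTU/hr

153867.60 BTU/hr


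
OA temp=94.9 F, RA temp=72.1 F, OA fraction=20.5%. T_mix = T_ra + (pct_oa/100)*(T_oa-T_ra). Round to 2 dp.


T_mix = 72.1 + (20.5/100)*(94.9-72.1) = 76.77 F

76.77 F


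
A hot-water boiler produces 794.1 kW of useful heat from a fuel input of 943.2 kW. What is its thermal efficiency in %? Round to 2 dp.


eta = (794.1/943.2)*100 = 84.19 %

84.19 %


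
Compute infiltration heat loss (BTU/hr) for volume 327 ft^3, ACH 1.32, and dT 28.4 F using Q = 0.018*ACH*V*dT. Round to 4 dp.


Q = 0.018 * 1.32 * 327 * 28.4 = 220.6544 BTU/hr

220.6544 BTU/hr


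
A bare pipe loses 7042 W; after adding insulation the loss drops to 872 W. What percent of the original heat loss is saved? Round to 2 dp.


Savings = ((7042-872)/7042)*100 = 87.62 %

87.62 %


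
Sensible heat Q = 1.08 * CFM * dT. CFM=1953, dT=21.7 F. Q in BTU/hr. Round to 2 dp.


Q = 1.08 * 1953 * 21.7 = 45770.51 BTU/hr

45770.51 BTU/hr


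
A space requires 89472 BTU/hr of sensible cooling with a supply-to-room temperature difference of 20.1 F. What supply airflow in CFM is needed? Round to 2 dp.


CFM = 89472 / (1.08 * 20.1) = 4121.61

4121.61 CFM


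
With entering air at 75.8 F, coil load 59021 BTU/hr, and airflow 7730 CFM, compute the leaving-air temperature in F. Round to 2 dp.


dT = 59021/(1.08*7730) = 7.0697
T_leave = 75.8 - 7.0697 = 68.73 F

68.73 F


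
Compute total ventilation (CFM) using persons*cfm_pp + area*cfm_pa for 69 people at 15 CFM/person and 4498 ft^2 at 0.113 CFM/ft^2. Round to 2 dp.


Total = 69*15 + 4498*0.113 = 1543.27 CFM

1543.27 CFM


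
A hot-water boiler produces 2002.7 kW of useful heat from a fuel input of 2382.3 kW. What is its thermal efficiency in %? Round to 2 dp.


eta = (2002.7/2382.3)*100 = 84.07 %

84.07 %


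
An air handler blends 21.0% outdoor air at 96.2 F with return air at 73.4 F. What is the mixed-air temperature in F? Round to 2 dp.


T_mix = 73.4 + (21.0/100)*(96.2-73.4) = 78.19 F

78.19 F


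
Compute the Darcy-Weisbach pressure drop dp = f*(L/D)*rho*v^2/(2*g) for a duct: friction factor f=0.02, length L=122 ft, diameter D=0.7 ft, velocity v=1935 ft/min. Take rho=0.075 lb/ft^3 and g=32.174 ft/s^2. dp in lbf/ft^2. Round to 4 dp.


v_fps = 1935/60 = 32.25 ft/s
dp = 0.02*(122/0.7)*0.075*32.25^2/(2*32.174) = 4.2255 lbf/ft^2

4.2255 lbf/ft^2


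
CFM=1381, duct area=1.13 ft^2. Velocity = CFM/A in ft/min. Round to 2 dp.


V = 1381 / 1.13 = 1222.12 ft/min

1222.12 ft/min


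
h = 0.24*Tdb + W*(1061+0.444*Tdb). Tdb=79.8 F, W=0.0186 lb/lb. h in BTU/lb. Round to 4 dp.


h = 0.24*79.8 + 0.0186*(1061+0.444*79.8) = 39.5456 BTU/lb

39.5456 BTU/lb


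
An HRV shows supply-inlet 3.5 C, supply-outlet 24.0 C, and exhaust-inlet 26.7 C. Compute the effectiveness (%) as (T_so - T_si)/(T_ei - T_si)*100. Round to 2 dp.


eff = (24.0-3.5)/(26.7-3.5)*100 = 88.36 %

88.36 %


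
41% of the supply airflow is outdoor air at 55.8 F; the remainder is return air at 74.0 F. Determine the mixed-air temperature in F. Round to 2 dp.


T_mix = 0.41*55.8 + 0.59*74.0 = 66.54 F

66.54 F


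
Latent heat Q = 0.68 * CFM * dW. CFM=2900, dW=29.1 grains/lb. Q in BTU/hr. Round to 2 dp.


Q = 0.68 * 2900 * 29.1 = 57385.20 BTU/hr

57385.20 BTU/hr


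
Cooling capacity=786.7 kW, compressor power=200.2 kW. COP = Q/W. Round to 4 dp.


COP = 786.7 / 200.2 = 3.9296

3.9296


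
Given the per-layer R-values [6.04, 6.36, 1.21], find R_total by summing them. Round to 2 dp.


R_total = 6.04 + 6.36 + 1.21 = 13.61

13.61


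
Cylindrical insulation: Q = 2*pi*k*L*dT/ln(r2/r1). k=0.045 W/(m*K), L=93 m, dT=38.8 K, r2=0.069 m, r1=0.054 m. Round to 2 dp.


Q = 2*pi*0.045*93*38.8/ln(0.069/0.054) = 4162.21 W

4162.21 W


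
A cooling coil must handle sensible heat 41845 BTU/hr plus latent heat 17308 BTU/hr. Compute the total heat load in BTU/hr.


Qt = 41845 + 17308 = 59153 BTU/hr

59153 BTU/hr


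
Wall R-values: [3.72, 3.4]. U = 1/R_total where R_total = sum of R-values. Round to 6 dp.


R_total = 3.72 + 3.4 = 7.12
U = 1/7.12 = 0.140449

0.140449


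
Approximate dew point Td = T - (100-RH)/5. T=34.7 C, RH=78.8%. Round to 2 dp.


Td = 34.7 - (100-78.8)/5 = 30.46 C

30.46 C


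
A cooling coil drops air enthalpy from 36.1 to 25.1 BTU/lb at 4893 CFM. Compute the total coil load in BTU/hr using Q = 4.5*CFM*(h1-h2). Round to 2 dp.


Q = 4.5 * 4893 * (36.1 - 25.1) = 242203.50 BTU/hr

242203.50 BTU/hr


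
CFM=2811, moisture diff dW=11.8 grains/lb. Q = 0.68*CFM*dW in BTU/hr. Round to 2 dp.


Q = 0.68 * 2811 * 11.8 = 22555.46 BTU/hr

22555.46 BTU/hr


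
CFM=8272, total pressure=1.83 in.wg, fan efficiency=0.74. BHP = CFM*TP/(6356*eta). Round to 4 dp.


BHP = 8272 * 1.83 / (6356 * 0.74) = 3.2184 hp

3.2184 hp


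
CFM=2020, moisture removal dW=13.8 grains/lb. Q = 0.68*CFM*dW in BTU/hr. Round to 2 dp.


Q = 0.68 * 2020 * 13.8 = 18955.68 BTU/hr

18955.68 BTU/hr


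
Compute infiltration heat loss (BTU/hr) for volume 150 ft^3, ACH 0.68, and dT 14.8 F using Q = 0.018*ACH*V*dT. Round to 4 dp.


Q = 0.018 * 0.68 * 150 * 14.8 = 27.1728 BTU/hr

27.1728 BTU/hr


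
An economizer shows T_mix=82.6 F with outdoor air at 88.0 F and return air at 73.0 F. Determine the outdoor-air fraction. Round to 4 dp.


frac = (82.6 - 73.0) / (88.0 - 73.0) = 0.6400

0.6400


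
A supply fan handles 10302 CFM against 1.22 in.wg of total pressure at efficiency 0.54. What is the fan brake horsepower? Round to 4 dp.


BHP = 10302 * 1.22 / (6356 * 0.54) = 3.6619 hp

3.6619 hp


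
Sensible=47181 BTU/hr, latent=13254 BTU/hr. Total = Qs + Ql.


Qt = 47181 + 13254 = 60435 BTU/hr

60435 BTU/hr


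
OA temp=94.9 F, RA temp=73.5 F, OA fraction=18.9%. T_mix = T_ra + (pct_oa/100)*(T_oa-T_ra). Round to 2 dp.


T_mix = 73.5 + (18.9/100)*(94.9-73.5) = 77.54 F

77.54 F


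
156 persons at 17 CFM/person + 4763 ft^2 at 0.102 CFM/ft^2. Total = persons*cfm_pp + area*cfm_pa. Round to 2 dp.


Total = 156*17 + 4763*0.102 = 3137.83 CFM

3137.83 CFM


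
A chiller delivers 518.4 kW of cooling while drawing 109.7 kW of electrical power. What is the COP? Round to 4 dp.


COP = 518.4 / 109.7 = 4.7256

4.7256


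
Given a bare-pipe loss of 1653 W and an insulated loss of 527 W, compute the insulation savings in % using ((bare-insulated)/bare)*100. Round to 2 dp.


Savings = ((1653-527)/1653)*100 = 68.12 %

68.12 %


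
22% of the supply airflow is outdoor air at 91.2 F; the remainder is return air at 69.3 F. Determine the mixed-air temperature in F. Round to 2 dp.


T_mix = 0.22*91.2 + 0.78*69.3 = 74.12 F

74.12 F


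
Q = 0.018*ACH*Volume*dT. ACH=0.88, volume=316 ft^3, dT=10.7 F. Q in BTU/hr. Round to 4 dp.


Q = 0.018 * 0.88 * 316 * 10.7 = 53.5582 BTU/hr

53.5582 BTU/hr


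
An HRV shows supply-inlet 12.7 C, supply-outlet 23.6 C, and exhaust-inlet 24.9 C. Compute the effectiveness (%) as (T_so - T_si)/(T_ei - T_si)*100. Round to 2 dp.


eff = (23.6-12.7)/(24.9-12.7)*100 = 89.34 %

89.34 %


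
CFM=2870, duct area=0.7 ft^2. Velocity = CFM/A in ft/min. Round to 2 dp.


V = 2870 / 0.7 = 4100.00 ft/min

4100.00 ft/min


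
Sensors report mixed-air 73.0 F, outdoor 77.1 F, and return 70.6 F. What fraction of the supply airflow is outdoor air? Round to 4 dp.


frac = (73.0 - 70.6) / (77.1 - 70.6) = 0.3692

0.3692


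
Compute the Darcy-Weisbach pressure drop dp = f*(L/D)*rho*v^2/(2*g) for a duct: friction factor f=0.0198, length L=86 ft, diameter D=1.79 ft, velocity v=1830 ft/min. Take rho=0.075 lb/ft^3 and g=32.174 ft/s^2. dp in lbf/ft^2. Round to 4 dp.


v_fps = 1830/60 = 30.5 ft/s
dp = 0.0198*(86/1.79)*0.075*30.5^2/(2*32.174) = 1.0314 lbf/ft^2

1.0314 lbf/ft^2


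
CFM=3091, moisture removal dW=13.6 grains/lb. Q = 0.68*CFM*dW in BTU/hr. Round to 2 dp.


Q = 0.68 * 3091 * 13.6 = 28585.57 BTU/hr

28585.57 BTU/hr


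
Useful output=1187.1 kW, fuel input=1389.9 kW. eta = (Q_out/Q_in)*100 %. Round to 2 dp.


eta = (1187.1/1389.9)*100 = 85.41 %

85.41 %


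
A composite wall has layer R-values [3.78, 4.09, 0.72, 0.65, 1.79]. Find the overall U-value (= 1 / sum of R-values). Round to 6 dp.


R_total = 3.78 + 4.09 + 0.72 + 0.65 + 1.79 = 11.03
U = 1/11.03 = 0.090662

0.090662


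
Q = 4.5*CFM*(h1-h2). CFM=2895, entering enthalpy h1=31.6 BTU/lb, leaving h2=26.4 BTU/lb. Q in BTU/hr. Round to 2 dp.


Q = 4.5 * 2895 * (31.6 - 26.4) = 67743.00 BTU/hr

67743.00 BTU/hr


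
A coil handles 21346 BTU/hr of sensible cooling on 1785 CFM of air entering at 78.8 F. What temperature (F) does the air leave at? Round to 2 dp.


dT = 21346/(1.08*1785) = 11.0727
T_leave = 78.8 - 11.0727 = 67.73 F

67.73 F


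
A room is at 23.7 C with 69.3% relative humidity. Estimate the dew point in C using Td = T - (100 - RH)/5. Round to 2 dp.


Td = 23.7 - (100-69.3)/5 = 17.56 C

17.56 C


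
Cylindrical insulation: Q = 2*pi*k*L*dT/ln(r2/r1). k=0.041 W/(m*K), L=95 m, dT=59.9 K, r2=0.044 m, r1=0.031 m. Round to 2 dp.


Q = 2*pi*0.041*95*59.9/ln(0.044/0.031) = 4185.96 W

4185.96 W


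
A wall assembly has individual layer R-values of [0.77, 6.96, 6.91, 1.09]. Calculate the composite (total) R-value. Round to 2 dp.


R_total = 0.77 + 6.96 + 6.91 + 1.09 = 15.73

15.73


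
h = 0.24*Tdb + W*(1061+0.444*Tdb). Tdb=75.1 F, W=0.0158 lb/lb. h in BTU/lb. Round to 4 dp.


h = 0.24*75.1 + 0.0158*(1061+0.444*75.1) = 35.3146 BTU/lb

35.3146 BTU/lb


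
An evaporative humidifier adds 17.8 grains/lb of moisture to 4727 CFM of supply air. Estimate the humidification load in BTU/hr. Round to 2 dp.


Q = 0.68 * 4727 * 17.8 = 57215.61 BTU/hr

57215.61 BTU/hr


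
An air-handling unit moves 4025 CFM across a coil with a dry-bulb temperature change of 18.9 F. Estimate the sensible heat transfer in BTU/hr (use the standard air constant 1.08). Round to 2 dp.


Q = 1.08 * 4025 * 18.9 = 82158.30 BTU/hr

82158.30 BTU/hr


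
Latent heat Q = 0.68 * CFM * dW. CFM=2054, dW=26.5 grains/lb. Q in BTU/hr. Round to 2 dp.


Q = 0.68 * 2054 * 26.5 = 37013.08 BTU/hr

37013.08 BTU/hr


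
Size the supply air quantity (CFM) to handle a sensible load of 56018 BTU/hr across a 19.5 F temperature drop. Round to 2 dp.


CFM = 56018 / (1.08 * 19.5) = 2659.92

2659.92 CFM


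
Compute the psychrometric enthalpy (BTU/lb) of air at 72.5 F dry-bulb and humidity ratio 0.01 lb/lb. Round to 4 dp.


h = 0.24*72.5 + 0.01*(1061+0.444*72.5) = 28.3319 BTU/lb

28.3319 BTU/lb


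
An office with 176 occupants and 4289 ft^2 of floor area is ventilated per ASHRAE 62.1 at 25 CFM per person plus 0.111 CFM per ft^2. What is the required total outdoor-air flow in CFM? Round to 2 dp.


Total = 176*25 + 4289*0.111 = 4876.08 CFM

4876.08 CFM


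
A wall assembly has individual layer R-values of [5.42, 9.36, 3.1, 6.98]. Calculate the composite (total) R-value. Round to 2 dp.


R_total = 5.42 + 9.36 + 3.1 + 6.98 = 24.86

24.86


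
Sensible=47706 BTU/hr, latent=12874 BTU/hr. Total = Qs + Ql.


Qt = 47706 + 12874 = 60580 BTU/hr

60580 BTU/hr


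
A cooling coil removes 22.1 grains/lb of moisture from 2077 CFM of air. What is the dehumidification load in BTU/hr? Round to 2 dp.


Q = 0.68 * 2077 * 22.1 = 31213.16 BTU/hr

31213.16 BTU/hr


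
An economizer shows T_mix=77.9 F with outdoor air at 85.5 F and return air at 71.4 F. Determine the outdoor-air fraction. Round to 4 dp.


frac = (77.9 - 71.4) / (85.5 - 71.4) = 0.4610

0.4610


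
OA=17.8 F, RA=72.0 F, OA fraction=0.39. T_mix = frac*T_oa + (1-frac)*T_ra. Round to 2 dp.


T_mix = 0.39*17.8 + 0.61*72.0 = 50.86 F

50.86 F


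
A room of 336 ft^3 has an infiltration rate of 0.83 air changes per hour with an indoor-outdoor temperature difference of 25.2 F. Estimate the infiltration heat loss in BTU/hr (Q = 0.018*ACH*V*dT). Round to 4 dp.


Q = 0.018 * 0.83 * 336 * 25.2 = 126.5000 BTU/hr

126.5000 BTU/hr


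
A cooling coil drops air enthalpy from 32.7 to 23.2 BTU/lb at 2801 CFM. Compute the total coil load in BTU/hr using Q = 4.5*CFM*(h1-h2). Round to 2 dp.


Q = 4.5 * 2801 * (32.7 - 23.2) = 119742.75 BTU/hr

119742.75 BTU/hr


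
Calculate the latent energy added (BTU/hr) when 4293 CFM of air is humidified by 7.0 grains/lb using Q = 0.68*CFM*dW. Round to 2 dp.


Q = 0.68 * 4293 * 7.0 = 20434.68 BTU/hr

20434.68 BTU/hr


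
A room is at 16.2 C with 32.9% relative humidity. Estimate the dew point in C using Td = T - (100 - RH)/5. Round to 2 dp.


Td = 16.2 - (100-32.9)/5 = 2.78 C

2.78 C


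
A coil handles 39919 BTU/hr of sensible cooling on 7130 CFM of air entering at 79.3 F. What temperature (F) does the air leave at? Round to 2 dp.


dT = 39919/(1.08*7130) = 5.1840
T_leave = 79.3 - 5.1840 = 74.12 F

74.12 F


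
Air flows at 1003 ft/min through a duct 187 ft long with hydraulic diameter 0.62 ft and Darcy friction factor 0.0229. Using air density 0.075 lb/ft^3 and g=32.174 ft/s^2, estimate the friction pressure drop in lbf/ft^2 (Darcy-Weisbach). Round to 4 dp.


v_fps = 1003/60 = 16.7167 ft/s
dp = 0.0229*(187/0.62)*0.075*16.7167^2/(2*32.174) = 2.2496 lbf/ft^2

2.2496 lbf/ft^2


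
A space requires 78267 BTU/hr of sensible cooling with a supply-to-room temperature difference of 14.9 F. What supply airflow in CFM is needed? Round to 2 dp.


CFM = 78267 / (1.08 * 14.9) = 4863.72

4863.72 CFM


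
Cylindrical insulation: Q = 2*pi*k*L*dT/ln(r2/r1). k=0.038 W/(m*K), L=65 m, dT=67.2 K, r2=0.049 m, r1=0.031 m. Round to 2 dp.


Q = 2*pi*0.038*65*67.2/ln(0.049/0.031) = 2277.92 W

2277.92 W


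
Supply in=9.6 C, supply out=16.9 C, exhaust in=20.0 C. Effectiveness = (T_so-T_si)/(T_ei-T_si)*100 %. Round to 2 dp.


eff = (16.9-9.6)/(20.0-9.6)*100 = 70.19 %

70.19 %


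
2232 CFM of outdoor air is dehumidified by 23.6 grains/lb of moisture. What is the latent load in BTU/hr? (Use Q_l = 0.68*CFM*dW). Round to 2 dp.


Q = 0.68 * 2232 * 23.6 = 35819.14 BTU/hr

35819.14 BTU/hr


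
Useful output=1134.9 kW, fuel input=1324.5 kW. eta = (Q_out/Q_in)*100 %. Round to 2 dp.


eta = (1134.9/1324.5)*100 = 85.69 %

85.69 %


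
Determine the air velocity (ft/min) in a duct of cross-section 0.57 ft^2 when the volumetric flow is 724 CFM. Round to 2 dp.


V = 724 / 0.57 = 1270.18 ft/min

1270.18 ft/min


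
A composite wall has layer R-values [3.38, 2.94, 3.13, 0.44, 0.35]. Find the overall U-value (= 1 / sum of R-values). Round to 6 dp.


R_total = 3.38 + 2.94 + 3.13 + 0.44 + 0.35 = 10.24
U = 1/10.24 = 0.097656

0.097656


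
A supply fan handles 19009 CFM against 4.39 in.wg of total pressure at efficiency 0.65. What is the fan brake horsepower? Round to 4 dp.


BHP = 19009 * 4.39 / (6356 * 0.65) = 20.1988 hp

20.1988 hp


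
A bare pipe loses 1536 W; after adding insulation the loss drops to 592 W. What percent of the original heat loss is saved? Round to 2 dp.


Savings = ((1536-592)/1536)*100 = 61.46 %

61.46 %


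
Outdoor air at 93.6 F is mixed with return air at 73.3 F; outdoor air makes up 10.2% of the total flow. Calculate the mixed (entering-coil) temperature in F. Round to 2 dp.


T_mix = 73.3 + (10.2/100)*(93.6-73.3) = 75.37 F

75.37 F


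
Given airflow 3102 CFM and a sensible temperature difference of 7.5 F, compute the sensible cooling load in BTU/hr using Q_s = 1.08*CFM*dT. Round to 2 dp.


Q = 1.08 * 3102 * 7.5 = 25126.20 BTU/hr

25126.20 BTU/hr


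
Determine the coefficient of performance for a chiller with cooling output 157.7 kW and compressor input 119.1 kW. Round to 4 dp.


COP = 157.7 / 119.1 = 1.3241

1.3241


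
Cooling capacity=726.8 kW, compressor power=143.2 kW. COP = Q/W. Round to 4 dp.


COP = 726.8 / 143.2 = 5.0754

5.0754


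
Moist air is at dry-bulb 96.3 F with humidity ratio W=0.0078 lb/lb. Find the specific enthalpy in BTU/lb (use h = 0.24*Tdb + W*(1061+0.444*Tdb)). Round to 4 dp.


h = 0.24*96.3 + 0.0078*(1061+0.444*96.3) = 31.7213 BTU/lb

31.7213 BTU/lb


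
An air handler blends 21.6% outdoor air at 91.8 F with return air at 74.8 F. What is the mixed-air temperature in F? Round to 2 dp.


T_mix = 74.8 + (21.6/100)*(91.8-74.8) = 78.47 F

78.47 F


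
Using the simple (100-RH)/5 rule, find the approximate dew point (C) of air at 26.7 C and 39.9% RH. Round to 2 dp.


Td = 26.7 - (100-39.9)/5 = 14.68 C

14.68 C


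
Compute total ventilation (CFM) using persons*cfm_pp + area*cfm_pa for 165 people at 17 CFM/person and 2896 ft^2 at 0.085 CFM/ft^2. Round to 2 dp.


Total = 165*17 + 2896*0.085 = 3051.16 CFM

3051.16 CFM


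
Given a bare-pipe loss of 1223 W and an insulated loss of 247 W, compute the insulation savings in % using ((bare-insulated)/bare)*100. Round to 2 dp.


Savings = ((1223-247)/1223)*100 = 79.80 %

79.80 %


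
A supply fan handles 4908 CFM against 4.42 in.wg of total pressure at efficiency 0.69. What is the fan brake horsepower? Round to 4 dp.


BHP = 4908 * 4.42 / (6356 * 0.69) = 4.9465 hp

4.9465 hp


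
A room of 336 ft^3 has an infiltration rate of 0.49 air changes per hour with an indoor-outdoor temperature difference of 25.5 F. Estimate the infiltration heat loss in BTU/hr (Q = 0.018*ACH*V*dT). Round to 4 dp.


Q = 0.018 * 0.49 * 336 * 25.5 = 75.5698 BTU/hr

75.5698 BTU/hr


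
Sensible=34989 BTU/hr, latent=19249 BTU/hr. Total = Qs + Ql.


Qt = 34989 + 19249 = 54238 BTU/hr

54238 BTU/hr


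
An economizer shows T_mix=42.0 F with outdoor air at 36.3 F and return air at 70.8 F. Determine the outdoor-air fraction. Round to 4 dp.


frac = (42.0 - 70.8) / (36.3 - 70.8) = 0.8348

0.8348


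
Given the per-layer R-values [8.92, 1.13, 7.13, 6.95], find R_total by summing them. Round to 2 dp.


R_total = 8.92 + 1.13 + 7.13 + 6.95 = 24.13

24.13


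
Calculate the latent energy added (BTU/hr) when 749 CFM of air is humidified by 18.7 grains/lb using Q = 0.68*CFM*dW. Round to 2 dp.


Q = 0.68 * 749 * 18.7 = 9524.28 BTU/hr

9524.28 BTU/hr


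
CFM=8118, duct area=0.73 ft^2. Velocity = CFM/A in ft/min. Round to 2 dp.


V = 8118 / 0.73 = 11120.55 ft/min

11120.55 ft/min


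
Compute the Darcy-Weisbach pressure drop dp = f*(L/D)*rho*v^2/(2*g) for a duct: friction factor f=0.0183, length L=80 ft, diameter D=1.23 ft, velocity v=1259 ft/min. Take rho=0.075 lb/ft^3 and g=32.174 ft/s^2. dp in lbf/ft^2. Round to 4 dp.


v_fps = 1259/60 = 20.9833 ft/s
dp = 0.0183*(80/1.23)*0.075*20.9833^2/(2*32.174) = 0.6108 lbf/ft^2

0.6108 lbf/ft^2


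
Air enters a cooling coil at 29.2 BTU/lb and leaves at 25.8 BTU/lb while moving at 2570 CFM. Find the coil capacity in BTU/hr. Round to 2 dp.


Q = 4.5 * 2570 * (29.2 - 25.8) = 39321.00 BTU/hr

39321.00 BTU/hr


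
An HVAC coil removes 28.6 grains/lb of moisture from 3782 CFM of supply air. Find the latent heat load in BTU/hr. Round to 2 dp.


Q = 0.68 * 3782 * 28.6 = 73552.34 BTU/hr

73552.34 BTU/hr


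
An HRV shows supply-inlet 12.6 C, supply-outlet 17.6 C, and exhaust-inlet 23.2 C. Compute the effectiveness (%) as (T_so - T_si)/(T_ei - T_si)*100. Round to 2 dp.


eff = (17.6-12.6)/(23.2-12.6)*100 = 47.17 %

47.17 %


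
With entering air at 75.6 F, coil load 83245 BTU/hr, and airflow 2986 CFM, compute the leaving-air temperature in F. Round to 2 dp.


dT = 83245/(1.08*2986) = 25.8134
T_leave = 75.6 - 25.8134 = 49.79 F

49.79 F


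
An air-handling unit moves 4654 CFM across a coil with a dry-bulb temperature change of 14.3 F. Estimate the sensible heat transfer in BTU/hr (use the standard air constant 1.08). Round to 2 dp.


Q = 1.08 * 4654 * 14.3 = 71876.38 BTU/hr

71876.38 BTU/hr


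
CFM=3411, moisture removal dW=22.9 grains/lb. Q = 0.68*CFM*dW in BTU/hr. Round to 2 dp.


Q = 0.68 * 3411 * 22.9 = 53116.09 BTU/hr

53116.09 BTU/hr


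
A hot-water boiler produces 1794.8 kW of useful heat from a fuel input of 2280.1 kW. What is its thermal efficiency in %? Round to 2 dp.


eta = (1794.8/2280.1)*100 = 78.72 %

78.72 %


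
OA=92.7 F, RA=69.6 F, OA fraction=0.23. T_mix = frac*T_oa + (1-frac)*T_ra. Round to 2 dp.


T_mix = 0.23*92.7 + 0.77*69.6 = 74.91 F

74.91 F


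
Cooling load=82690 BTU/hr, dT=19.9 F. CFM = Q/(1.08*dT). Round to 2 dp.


CFM = 82690 / (1.08 * 19.9) = 3847.48

3847.48 CFM


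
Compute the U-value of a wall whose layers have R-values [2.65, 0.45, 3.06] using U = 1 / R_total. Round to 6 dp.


R_total = 2.65 + 0.45 + 3.06 = 6.16
U = 1/6.16 = 0.162338

0.162338


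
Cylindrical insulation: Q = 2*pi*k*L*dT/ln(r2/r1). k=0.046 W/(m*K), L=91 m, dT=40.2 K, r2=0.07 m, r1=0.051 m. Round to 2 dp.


Q = 2*pi*0.046*91*40.2/ln(0.07/0.051) = 3338.86 W

3338.86 W


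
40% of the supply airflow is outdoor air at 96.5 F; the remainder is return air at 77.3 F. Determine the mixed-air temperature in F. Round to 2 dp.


T_mix = 0.4*96.5 + 0.6*77.3 = 84.98 F

84.98 F


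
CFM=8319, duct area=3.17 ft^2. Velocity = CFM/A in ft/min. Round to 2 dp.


V = 8319 / 3.17 = 2624.29 ft/min

2624.29 ft/min


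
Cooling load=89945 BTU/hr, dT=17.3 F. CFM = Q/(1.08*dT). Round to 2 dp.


CFM = 89945 / (1.08 * 17.3) = 4814.01

4814.01 CFM


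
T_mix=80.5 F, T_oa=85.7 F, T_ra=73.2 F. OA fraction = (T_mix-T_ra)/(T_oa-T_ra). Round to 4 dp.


frac = (80.5 - 73.2) / (85.7 - 73.2) = 0.5840

0.5840


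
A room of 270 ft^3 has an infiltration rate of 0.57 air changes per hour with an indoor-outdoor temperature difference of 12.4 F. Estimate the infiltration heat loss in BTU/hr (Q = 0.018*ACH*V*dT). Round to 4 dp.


Q = 0.018 * 0.57 * 270 * 12.4 = 34.3505 BTU/hr

34.3505 BTU/hr


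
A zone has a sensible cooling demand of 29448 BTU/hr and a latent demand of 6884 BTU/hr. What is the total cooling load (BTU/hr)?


Qt = 29448 + 6884 = 36332 BTU/hr

36332 BTU/hr


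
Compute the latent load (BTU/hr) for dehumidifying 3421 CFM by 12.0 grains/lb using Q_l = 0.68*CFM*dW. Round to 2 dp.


Q = 0.68 * 3421 * 12.0 = 27915.36 BTU/hr

27915.36 BTU/hr


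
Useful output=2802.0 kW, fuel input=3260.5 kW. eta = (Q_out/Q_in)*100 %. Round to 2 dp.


eta = (2802.0/3260.5)*100 = 85.94 %

85.94 %


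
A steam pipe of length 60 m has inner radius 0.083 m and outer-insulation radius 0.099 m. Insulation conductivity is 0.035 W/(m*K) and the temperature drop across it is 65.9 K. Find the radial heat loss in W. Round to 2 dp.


Q = 2*pi*0.035*60*65.9/ln(0.099/0.083) = 4932.69 W

4932.69 W


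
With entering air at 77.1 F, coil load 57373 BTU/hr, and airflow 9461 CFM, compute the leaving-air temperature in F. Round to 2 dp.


dT = 57373/(1.08*9461) = 5.6150
T_leave = 77.1 - 5.6150 = 71.49 F

71.49 F


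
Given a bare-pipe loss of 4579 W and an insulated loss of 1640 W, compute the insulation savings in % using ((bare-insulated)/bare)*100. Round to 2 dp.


Savings = ((4579-1640)/4579)*100 = 64.18 %

64.18 %


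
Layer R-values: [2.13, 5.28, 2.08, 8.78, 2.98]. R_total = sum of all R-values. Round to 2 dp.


R_total = 2.13 + 5.28 + 2.08 + 8.78 + 2.98 = 21.25

21.25


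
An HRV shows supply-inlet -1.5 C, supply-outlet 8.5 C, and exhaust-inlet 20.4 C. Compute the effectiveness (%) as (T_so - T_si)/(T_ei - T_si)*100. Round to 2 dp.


eff = (8.5-(-1.5))/(20.4-(-1.5))*100 = 45.66 %

45.66 %


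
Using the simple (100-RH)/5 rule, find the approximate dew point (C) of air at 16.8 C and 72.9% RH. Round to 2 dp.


Td = 16.8 - (100-72.9)/5 = 11.38 C

11.38 C


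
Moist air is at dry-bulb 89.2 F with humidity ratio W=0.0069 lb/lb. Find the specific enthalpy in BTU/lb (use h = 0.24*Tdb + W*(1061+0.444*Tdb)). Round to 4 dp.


h = 0.24*89.2 + 0.0069*(1061+0.444*89.2) = 29.0022 BTU/lb

29.0022 BTU/lb


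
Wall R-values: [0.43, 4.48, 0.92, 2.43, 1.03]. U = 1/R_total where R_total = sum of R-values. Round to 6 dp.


R_total = 0.43 + 4.48 + 0.92 + 2.43 + 1.03 = 9.29
U = 1/9.29 = 0.107643

0.107643


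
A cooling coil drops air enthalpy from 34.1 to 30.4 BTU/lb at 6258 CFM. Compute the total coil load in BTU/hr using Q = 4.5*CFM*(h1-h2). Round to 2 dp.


Q = 4.5 * 6258 * (34.1 - 30.4) = 104195.70 BTU/hr

104195.70 BTU/hr


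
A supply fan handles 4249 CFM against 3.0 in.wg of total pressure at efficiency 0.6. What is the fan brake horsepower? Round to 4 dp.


BHP = 4249 * 3.0 / (6356 * 0.6) = 3.3425 hp

3.3425 hp


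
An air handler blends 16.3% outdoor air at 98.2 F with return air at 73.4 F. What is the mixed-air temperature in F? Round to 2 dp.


T_mix = 73.4 + (16.3/100)*(98.2-73.4) = 77.44 F

77.44 F


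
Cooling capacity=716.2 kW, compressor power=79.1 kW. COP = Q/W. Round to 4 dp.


COP = 716.2 / 79.1 = 9.0544

9.0544


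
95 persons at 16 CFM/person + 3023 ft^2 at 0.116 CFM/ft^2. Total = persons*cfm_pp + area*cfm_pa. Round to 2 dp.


Total = 95*16 + 3023*0.116 = 1870.67 CFM

1870.67 CFM
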